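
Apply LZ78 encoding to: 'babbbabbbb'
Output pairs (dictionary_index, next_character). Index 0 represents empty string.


LZ78 encoding steps:
Dictionary: {0: ''}
Step 1: w='' (idx 0), next='b' -> output (0, 'b'), add 'b' as idx 1
Step 2: w='' (idx 0), next='a' -> output (0, 'a'), add 'a' as idx 2
Step 3: w='b' (idx 1), next='b' -> output (1, 'b'), add 'bb' as idx 3
Step 4: w='b' (idx 1), next='a' -> output (1, 'a'), add 'ba' as idx 4
Step 5: w='bb' (idx 3), next='b' -> output (3, 'b'), add 'bbb' as idx 5
Step 6: w='b' (idx 1), end of input -> output (1, '')


Encoded: [(0, 'b'), (0, 'a'), (1, 'b'), (1, 'a'), (3, 'b'), (1, '')]


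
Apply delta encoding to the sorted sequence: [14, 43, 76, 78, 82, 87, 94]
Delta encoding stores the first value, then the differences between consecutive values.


First value: 14
Deltas:
  43 - 14 = 29
  76 - 43 = 33
  78 - 76 = 2
  82 - 78 = 4
  87 - 82 = 5
  94 - 87 = 7


Delta encoded: [14, 29, 33, 2, 4, 5, 7]


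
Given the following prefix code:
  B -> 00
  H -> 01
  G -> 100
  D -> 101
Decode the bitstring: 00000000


Decoding step by step:
Bits 00 -> B
Bits 00 -> B
Bits 00 -> B
Bits 00 -> B


Decoded message: BBBB


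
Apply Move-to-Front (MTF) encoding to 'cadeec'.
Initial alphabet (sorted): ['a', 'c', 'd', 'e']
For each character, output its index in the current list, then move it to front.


MTF encoding:
'c': index 1 in ['a', 'c', 'd', 'e'] -> ['c', 'a', 'd', 'e']
'a': index 1 in ['c', 'a', 'd', 'e'] -> ['a', 'c', 'd', 'e']
'd': index 2 in ['a', 'c', 'd', 'e'] -> ['d', 'a', 'c', 'e']
'e': index 3 in ['d', 'a', 'c', 'e'] -> ['e', 'd', 'a', 'c']
'e': index 0 in ['e', 'd', 'a', 'c'] -> ['e', 'd', 'a', 'c']
'c': index 3 in ['e', 'd', 'a', 'c'] -> ['c', 'e', 'd', 'a']


Output: [1, 1, 2, 3, 0, 3]


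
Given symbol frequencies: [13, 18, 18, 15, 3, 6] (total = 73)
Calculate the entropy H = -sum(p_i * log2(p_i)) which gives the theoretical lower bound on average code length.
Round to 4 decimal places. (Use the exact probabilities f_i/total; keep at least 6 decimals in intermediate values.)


Per-symbol terms -p_i * log2(p_i) with p_i = f_i/73:
  p = 13/73 = 0.178082: log2(p) = -2.489385, -p*log2(p) = 0.443315
  p = 18/73 = 0.246575: log2(p) = -2.019900, -p*log2(p) = 0.498057
  p = 18/73 = 0.246575: log2(p) = -2.019900, -p*log2(p) = 0.498057
  p = 15/73 = 0.205479: log2(p) = -2.282934, -p*log2(p) = 0.469096
  p = 3/73 = 0.041096: log2(p) = -4.604862, -p*log2(p) = 0.189241
  p = 6/73 = 0.082192: log2(p) = -3.604862, -p*log2(p) = 0.296290
H = 0.443315 + 0.498057 + 0.498057 + 0.469096 + 0.189241 + 0.296290 = 2.394056

H = 2.3941 bits/symbol


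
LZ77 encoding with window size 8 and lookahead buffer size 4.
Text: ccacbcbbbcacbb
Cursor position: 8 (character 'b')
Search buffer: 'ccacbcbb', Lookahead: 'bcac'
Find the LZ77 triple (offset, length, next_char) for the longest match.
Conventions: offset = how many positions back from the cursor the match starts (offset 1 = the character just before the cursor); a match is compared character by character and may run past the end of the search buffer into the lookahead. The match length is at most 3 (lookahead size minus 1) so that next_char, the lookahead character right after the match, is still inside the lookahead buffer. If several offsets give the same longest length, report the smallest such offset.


Try each offset into the search buffer:
  offset=1 (pos 7, char 'b'): match length 1
  offset=2 (pos 6, char 'b'): match length 1
  offset=3 (pos 5, char 'c'): match length 0
  offset=4 (pos 4, char 'b'): match length 2
  offset=5 (pos 3, char 'c'): match length 0
  offset=6 (pos 2, char 'a'): match length 0
  offset=7 (pos 1, char 'c'): match length 0
  offset=8 (pos 0, char 'c'): match length 0
Longest match has length 2 at offset 4.
next_char = character at position 8 + 2 = 10 -> 'a'

Best match: offset=4, length=2 (matching 'bc' starting at position 4)
LZ77 triple: (4, 2, 'a')


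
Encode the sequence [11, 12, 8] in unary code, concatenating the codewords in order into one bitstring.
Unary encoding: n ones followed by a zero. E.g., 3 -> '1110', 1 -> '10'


Encode each number as n ones followed by a terminating 0:
  11 -> 111111111110 (12 bits)
  12 -> 1111111111110 (13 bits)
  8 -> 111111110 (9 bits)
Total length = 12 + 13 + 9 = 34 bits.

Unary([11, 12, 8]) = 1111111111101111111111110111111110 (34 bits)


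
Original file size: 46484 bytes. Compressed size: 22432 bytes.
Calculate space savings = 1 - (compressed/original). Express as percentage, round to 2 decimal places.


ratio = compressed/original = 22432/46484 = 0.482575
savings = 1 - ratio = 1 - 0.482575 = 0.517425
as a percentage: 0.517425 * 100 = 51.74%

Space savings = 1 - 22432/46484 = 51.74%


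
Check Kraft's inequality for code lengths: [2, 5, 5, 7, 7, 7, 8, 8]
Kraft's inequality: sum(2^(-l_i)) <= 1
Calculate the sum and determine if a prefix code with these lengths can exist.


Sum = 2^(-2) + 2^(-5) + 2^(-5) + 2^(-7) + 2^(-7) + 2^(-7) + 2^(-8) + 2^(-8)
    = 0.25 + 0.03125 + 0.03125 + 0.0078125 + 0.0078125 + 0.0078125 + 0.00390625 + 0.00390625
    = 88/256 = 0.34375
Since 0.34375 <= 1, Kraft's inequality IS satisfied.
A prefix code with these lengths CAN exist.

Kraft sum = 0.34375. Satisfied.


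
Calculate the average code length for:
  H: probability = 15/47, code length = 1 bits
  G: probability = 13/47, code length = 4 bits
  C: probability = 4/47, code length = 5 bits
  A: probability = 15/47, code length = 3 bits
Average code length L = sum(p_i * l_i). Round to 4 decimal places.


Weighted contributions p_i * l_i:
  H: (15/47) * 1 = 15/47
  G: (13/47) * 4 = 52/47
  C: (4/47) * 5 = 20/47
  A: (15/47) * 3 = 45/47
Sum = (15 + 52 + 20 + 45)/47 = 132/47

L = 132/47 = 2.8085 bits/symbol


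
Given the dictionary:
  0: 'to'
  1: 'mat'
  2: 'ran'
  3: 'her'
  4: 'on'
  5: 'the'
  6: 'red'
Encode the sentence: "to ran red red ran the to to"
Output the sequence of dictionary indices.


Look up each word in the dictionary:
  'to' -> 0
  'ran' -> 2
  'red' -> 6
  'red' -> 6
  'ran' -> 2
  'the' -> 5
  'to' -> 0
  'to' -> 0

Encoded: [0, 2, 6, 6, 2, 5, 0, 0]


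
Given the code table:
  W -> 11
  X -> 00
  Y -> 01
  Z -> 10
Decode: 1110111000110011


Decoding:
11 -> W
10 -> Z
11 -> W
10 -> Z
00 -> X
11 -> W
00 -> X
11 -> W


Result: WZWZXWXW


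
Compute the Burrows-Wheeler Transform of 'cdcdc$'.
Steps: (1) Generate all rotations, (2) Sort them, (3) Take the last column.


Rotations (sorted):
  0: $cdcdc -> last char: c
  1: c$cdcd -> last char: d
  2: cdc$cd -> last char: d
  3: cdcdc$ -> last char: $
  4: dc$cdc -> last char: c
  5: dcdc$c -> last char: c


BWT = cdd$cc


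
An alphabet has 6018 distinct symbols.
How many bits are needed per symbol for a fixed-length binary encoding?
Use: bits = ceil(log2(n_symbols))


log2(6018) = 12.5551
Bracket: 2^12 = 4096 < 6018 <= 2^13 = 8192
So ceil(log2(6018)) = 13

bits = ceil(log2(6018)) = ceil(12.5551) = 13 bits


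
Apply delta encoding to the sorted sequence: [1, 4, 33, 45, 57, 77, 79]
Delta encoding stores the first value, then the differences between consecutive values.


First value: 1
Deltas:
  4 - 1 = 3
  33 - 4 = 29
  45 - 33 = 12
  57 - 45 = 12
  77 - 57 = 20
  79 - 77 = 2


Delta encoded: [1, 3, 29, 12, 12, 20, 2]


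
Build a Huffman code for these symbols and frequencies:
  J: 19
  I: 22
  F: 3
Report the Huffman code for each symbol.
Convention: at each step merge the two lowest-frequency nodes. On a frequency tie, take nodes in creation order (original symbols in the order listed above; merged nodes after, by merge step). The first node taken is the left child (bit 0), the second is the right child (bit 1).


Huffman tree construction:
Step 1: Merge F(3) + J(19) = 22
Step 2: Merge I(22) + (F+J)(22) = 44
Read each symbol's code off the tree from the root (left child = 0, right child = 1).

Codes:
  J: 11 (length 2)
  I: 0 (length 1)
  F: 10 (length 2)
Average code length: 66/44 = 1.5000 bits/symbol


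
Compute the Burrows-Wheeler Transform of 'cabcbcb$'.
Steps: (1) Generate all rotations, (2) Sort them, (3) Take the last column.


Rotations (sorted):
  0: $cabcbcb -> last char: b
  1: abcbcb$c -> last char: c
  2: b$cabcbc -> last char: c
  3: bcb$cabc -> last char: c
  4: bcbcb$ca -> last char: a
  5: cabcbcb$ -> last char: $
  6: cb$cabcb -> last char: b
  7: cbcb$cab -> last char: b


BWT = bccca$bb


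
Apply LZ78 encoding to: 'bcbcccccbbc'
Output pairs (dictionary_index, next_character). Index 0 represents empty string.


LZ78 encoding steps:
Dictionary: {0: ''}
Step 1: w='' (idx 0), next='b' -> output (0, 'b'), add 'b' as idx 1
Step 2: w='' (idx 0), next='c' -> output (0, 'c'), add 'c' as idx 2
Step 3: w='b' (idx 1), next='c' -> output (1, 'c'), add 'bc' as idx 3
Step 4: w='c' (idx 2), next='c' -> output (2, 'c'), add 'cc' as idx 4
Step 5: w='cc' (idx 4), next='b' -> output (4, 'b'), add 'ccb' as idx 5
Step 6: w='bc' (idx 3), end of input -> output (3, '')


Encoded: [(0, 'b'), (0, 'c'), (1, 'c'), (2, 'c'), (4, 'b'), (3, '')]


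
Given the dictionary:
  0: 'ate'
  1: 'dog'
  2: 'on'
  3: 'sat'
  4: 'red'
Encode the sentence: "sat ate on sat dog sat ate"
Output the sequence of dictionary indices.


Look up each word in the dictionary:
  'sat' -> 3
  'ate' -> 0
  'on' -> 2
  'sat' -> 3
  'dog' -> 1
  'sat' -> 3
  'ate' -> 0

Encoded: [3, 0, 2, 3, 1, 3, 0]


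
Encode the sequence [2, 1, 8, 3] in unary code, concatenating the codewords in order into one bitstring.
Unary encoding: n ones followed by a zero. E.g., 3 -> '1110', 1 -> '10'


Encode each number as n ones followed by a terminating 0:
  2 -> 110 (3 bits)
  1 -> 10 (2 bits)
  8 -> 111111110 (9 bits)
  3 -> 1110 (4 bits)
Total length = 3 + 2 + 9 + 4 = 18 bits.

Unary([2, 1, 8, 3]) = 110101111111101110 (18 bits)


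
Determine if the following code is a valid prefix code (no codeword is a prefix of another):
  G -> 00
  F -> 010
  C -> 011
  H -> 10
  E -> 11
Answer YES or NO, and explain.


Checking each pair (does one codeword prefix another?):
  G='00' vs F='010': no prefix
  G='00' vs C='011': no prefix
  G='00' vs H='10': no prefix
  G='00' vs E='11': no prefix
  F='010' vs G='00': no prefix
  F='010' vs C='011': no prefix
  F='010' vs H='10': no prefix
  F='010' vs E='11': no prefix
  C='011' vs G='00': no prefix
  C='011' vs F='010': no prefix
  C='011' vs H='10': no prefix
  C='011' vs E='11': no prefix
  H='10' vs G='00': no prefix
  H='10' vs F='010': no prefix
  H='10' vs C='011': no prefix
  H='10' vs E='11': no prefix
  E='11' vs G='00': no prefix
  E='11' vs F='010': no prefix
  E='11' vs C='011': no prefix
  E='11' vs H='10': no prefix
No violation found over all pairs.

YES -- this is a valid prefix code. No codeword is a prefix of any other codeword.


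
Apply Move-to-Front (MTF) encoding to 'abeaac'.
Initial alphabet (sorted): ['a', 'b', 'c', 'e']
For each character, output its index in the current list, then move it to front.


MTF encoding:
'a': index 0 in ['a', 'b', 'c', 'e'] -> ['a', 'b', 'c', 'e']
'b': index 1 in ['a', 'b', 'c', 'e'] -> ['b', 'a', 'c', 'e']
'e': index 3 in ['b', 'a', 'c', 'e'] -> ['e', 'b', 'a', 'c']
'a': index 2 in ['e', 'b', 'a', 'c'] -> ['a', 'e', 'b', 'c']
'a': index 0 in ['a', 'e', 'b', 'c'] -> ['a', 'e', 'b', 'c']
'c': index 3 in ['a', 'e', 'b', 'c'] -> ['c', 'a', 'e', 'b']


Output: [0, 1, 3, 2, 0, 3]


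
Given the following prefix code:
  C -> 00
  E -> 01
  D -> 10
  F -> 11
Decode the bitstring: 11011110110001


Decoding step by step:
Bits 11 -> F
Bits 01 -> E
Bits 11 -> F
Bits 10 -> D
Bits 11 -> F
Bits 00 -> C
Bits 01 -> E


Decoded message: FEFDFCE


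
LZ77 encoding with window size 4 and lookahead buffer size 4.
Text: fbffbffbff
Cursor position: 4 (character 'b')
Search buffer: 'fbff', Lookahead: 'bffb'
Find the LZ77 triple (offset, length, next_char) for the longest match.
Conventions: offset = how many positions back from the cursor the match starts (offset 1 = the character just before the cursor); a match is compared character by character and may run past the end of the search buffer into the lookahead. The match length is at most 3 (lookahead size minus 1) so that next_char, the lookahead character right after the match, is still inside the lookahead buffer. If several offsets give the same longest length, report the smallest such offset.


Try each offset into the search buffer:
  offset=1 (pos 3, char 'f'): match length 0
  offset=2 (pos 2, char 'f'): match length 0
  offset=3 (pos 1, char 'b'): match length 3
  offset=4 (pos 0, char 'f'): match length 0
Longest match has length 3 at offset 3.
next_char = character at position 4 + 3 = 7 -> 'b'

Best match: offset=3, length=3 (matching 'bff' starting at position 1)
LZ77 triple: (3, 3, 'b')


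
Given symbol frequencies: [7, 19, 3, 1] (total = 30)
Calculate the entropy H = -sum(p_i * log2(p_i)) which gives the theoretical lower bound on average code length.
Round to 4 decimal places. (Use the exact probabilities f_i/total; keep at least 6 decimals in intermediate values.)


Per-symbol terms -p_i * log2(p_i) with p_i = f_i/30:
  p = 7/30 = 0.233333: log2(p) = -2.099536, -p*log2(p) = 0.489892
  p = 19/30 = 0.633333: log2(p) = -0.658963, -p*log2(p) = 0.417343
  p = 3/30 = 0.100000: log2(p) = -3.321928, -p*log2(p) = 0.332193
  p = 1/30 = 0.033333: log2(p) = -4.906891, -p*log2(p) = 0.163563
H = 0.489892 + 0.417343 + 0.332193 + 0.163563 = 1.402991

H = 1.403 bits/symbol


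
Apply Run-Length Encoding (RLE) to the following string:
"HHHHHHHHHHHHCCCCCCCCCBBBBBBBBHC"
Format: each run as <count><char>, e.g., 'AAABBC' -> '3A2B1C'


Scanning runs left to right:
  i=0: run of 'H' x 12 -> '12H'
  i=12: run of 'C' x 9 -> '9C'
  i=21: run of 'B' x 8 -> '8B'
  i=29: run of 'H' x 1 -> '1H'
  i=30: run of 'C' x 1 -> '1C'

RLE = 12H9C8B1H1C


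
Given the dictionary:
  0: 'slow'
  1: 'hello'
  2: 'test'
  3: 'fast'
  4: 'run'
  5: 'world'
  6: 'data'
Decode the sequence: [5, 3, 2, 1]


Look up each index in the dictionary:
  5 -> 'world'
  3 -> 'fast'
  2 -> 'test'
  1 -> 'hello'

Decoded: "world fast test hello"


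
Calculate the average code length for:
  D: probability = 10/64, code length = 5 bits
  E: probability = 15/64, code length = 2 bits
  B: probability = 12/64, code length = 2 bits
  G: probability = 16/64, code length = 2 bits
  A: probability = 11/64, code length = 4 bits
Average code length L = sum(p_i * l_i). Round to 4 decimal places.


Weighted contributions p_i * l_i:
  D: (10/64) * 5 = 50/64
  E: (15/64) * 2 = 30/64
  B: (12/64) * 2 = 24/64
  G: (16/64) * 2 = 32/64
  A: (11/64) * 4 = 44/64
Sum = (50 + 30 + 24 + 32 + 44)/64 = 180/64

L = 180/64 = 2.8125 bits/symbol


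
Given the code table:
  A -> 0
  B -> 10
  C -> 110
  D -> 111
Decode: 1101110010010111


Decoding:
110 -> C
111 -> D
0 -> A
0 -> A
10 -> B
0 -> A
10 -> B
111 -> D


Result: CDAABABD


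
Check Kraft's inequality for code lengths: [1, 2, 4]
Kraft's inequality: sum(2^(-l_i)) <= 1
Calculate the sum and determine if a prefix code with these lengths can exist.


Sum = 2^(-1) + 2^(-2) + 2^(-4)
    = 0.5 + 0.25 + 0.0625
    = 13/16 = 0.8125
Since 0.8125 <= 1, Kraft's inequality IS satisfied.
A prefix code with these lengths CAN exist.

Kraft sum = 0.8125. Satisfied.


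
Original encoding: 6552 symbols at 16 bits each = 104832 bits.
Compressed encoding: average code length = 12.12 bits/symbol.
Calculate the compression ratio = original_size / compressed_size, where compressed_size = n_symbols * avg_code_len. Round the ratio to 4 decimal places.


original_size = n_symbols * orig_bits = 6552 * 16 = 104832 bits
compressed_size = n_symbols * avg_code_len = 6552 * 12.12 = 79410.24 bits
ratio = original_size / compressed_size = 104832 / 79410.24 = 1.3201

Compression ratio = 1.3201


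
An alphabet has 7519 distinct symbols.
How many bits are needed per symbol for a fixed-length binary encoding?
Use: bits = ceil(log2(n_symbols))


log2(7519) = 12.8763
Bracket: 2^12 = 4096 < 7519 <= 2^13 = 8192
So ceil(log2(7519)) = 13

bits = ceil(log2(7519)) = ceil(12.8763) = 13 bits


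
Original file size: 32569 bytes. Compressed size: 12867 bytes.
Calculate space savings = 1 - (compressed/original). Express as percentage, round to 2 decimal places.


ratio = compressed/original = 12867/32569 = 0.395069
savings = 1 - ratio = 1 - 0.395069 = 0.604931
as a percentage: 0.604931 * 100 = 60.49%

Space savings = 1 - 12867/32569 = 60.49%


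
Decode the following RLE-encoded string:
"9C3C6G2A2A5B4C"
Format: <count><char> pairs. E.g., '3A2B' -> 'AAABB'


Expanding each <count><char> pair:
  9C -> 'CCCCCCCCC'
  3C -> 'CCC'
  6G -> 'GGGGGG'
  2A -> 'AA'
  2A -> 'AA'
  5B -> 'BBBBB'
  4C -> 'CCCC'

Decoded = CCCCCCCCCCCCGGGGGGAAAABBBBBCCCC


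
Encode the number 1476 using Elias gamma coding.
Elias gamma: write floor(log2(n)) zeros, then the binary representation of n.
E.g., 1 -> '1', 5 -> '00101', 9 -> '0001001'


num_bits = floor(log2(1476)) + 1 = 11
leading_zeros = num_bits - 1 = 10
binary(1476) = 10111000100

Elias gamma(1476) = '0000000000' + '10111000100' = 000000000010111000100 (21 bits)


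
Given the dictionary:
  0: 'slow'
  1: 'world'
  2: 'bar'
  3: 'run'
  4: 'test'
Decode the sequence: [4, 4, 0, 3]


Look up each index in the dictionary:
  4 -> 'test'
  4 -> 'test'
  0 -> 'slow'
  3 -> 'run'

Decoded: "test test slow run"


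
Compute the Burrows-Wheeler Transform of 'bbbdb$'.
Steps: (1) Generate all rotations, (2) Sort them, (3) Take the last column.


Rotations (sorted):
  0: $bbbdb -> last char: b
  1: b$bbbd -> last char: d
  2: bbbdb$ -> last char: $
  3: bbdb$b -> last char: b
  4: bdb$bb -> last char: b
  5: db$bbb -> last char: b


BWT = bd$bbb


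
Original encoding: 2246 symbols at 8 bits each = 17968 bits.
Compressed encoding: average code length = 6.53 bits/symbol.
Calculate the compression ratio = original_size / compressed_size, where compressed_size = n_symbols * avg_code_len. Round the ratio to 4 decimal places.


original_size = n_symbols * orig_bits = 2246 * 8 = 17968 bits
compressed_size = n_symbols * avg_code_len = 2246 * 6.53 = 14666.38 bits
ratio = original_size / compressed_size = 17968 / 14666.38 = 1.2251

Compression ratio = 1.2251


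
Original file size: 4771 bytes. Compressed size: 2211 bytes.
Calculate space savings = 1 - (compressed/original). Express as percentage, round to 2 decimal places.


ratio = compressed/original = 2211/4771 = 0.463425
savings = 1 - ratio = 1 - 0.463425 = 0.536575
as a percentage: 0.536575 * 100 = 53.66%

Space savings = 1 - 2211/4771 = 53.66%


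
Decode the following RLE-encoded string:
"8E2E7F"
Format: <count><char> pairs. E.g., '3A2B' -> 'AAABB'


Expanding each <count><char> pair:
  8E -> 'EEEEEEEE'
  2E -> 'EE'
  7F -> 'FFFFFFF'

Decoded = EEEEEEEEEEFFFFFFF


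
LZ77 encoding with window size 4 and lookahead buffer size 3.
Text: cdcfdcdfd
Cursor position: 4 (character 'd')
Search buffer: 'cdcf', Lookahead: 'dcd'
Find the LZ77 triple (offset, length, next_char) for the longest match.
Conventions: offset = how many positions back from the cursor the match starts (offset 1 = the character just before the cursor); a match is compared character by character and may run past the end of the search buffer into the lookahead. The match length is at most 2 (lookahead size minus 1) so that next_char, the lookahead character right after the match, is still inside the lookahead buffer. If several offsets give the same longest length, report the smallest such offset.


Try each offset into the search buffer:
  offset=1 (pos 3, char 'f'): match length 0
  offset=2 (pos 2, char 'c'): match length 0
  offset=3 (pos 1, char 'd'): match length 2
  offset=4 (pos 0, char 'c'): match length 0
Longest match has length 2 at offset 3.
next_char = character at position 4 + 2 = 6 -> 'd'

Best match: offset=3, length=2 (matching 'dc' starting at position 1)
LZ77 triple: (3, 2, 'd')


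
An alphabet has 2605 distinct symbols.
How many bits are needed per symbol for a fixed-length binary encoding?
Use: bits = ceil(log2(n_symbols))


log2(2605) = 11.3471
Bracket: 2^11 = 2048 < 2605 <= 2^12 = 4096
So ceil(log2(2605)) = 12

bits = ceil(log2(2605)) = ceil(11.3471) = 12 bits


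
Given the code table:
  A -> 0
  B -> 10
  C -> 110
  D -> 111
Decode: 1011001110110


Decoding:
10 -> B
110 -> C
0 -> A
111 -> D
0 -> A
110 -> C


Result: BCADAC


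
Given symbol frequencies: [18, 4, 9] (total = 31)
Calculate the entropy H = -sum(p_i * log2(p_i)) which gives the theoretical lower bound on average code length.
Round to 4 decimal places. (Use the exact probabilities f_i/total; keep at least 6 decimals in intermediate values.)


Per-symbol terms -p_i * log2(p_i) with p_i = f_i/31:
  p = 18/31 = 0.580645: log2(p) = -0.784271, -p*log2(p) = 0.455383
  p = 4/31 = 0.129032: log2(p) = -2.954196, -p*log2(p) = 0.381187
  p = 9/31 = 0.290323: log2(p) = -1.784271, -p*log2(p) = 0.518014
H = 0.455383 + 0.381187 + 0.518014 = 1.354584

H = 1.3546 bits/symbol


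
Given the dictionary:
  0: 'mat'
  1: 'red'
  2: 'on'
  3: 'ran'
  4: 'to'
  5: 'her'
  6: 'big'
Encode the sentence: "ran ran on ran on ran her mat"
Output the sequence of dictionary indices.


Look up each word in the dictionary:
  'ran' -> 3
  'ran' -> 3
  'on' -> 2
  'ran' -> 3
  'on' -> 2
  'ran' -> 3
  'her' -> 5
  'mat' -> 0

Encoded: [3, 3, 2, 3, 2, 3, 5, 0]


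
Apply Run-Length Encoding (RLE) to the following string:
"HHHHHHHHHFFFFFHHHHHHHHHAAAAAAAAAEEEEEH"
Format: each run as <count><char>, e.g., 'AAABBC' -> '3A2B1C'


Scanning runs left to right:
  i=0: run of 'H' x 9 -> '9H'
  i=9: run of 'F' x 5 -> '5F'
  i=14: run of 'H' x 9 -> '9H'
  i=23: run of 'A' x 9 -> '9A'
  i=32: run of 'E' x 5 -> '5E'
  i=37: run of 'H' x 1 -> '1H'

RLE = 9H5F9H9A5E1H


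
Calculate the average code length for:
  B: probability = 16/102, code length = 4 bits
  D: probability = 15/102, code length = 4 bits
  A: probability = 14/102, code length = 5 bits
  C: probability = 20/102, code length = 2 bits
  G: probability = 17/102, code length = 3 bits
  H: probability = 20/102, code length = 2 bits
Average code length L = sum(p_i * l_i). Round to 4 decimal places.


Weighted contributions p_i * l_i:
  B: (16/102) * 4 = 64/102
  D: (15/102) * 4 = 60/102
  A: (14/102) * 5 = 70/102
  C: (20/102) * 2 = 40/102
  G: (17/102) * 3 = 51/102
  H: (20/102) * 2 = 40/102
Sum = (64 + 60 + 70 + 40 + 51 + 40)/102 = 325/102

L = 325/102 = 3.1863 bits/symbol


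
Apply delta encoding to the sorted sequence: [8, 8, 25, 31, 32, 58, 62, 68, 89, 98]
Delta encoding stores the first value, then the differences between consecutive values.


First value: 8
Deltas:
  8 - 8 = 0
  25 - 8 = 17
  31 - 25 = 6
  32 - 31 = 1
  58 - 32 = 26
  62 - 58 = 4
  68 - 62 = 6
  89 - 68 = 21
  98 - 89 = 9


Delta encoded: [8, 0, 17, 6, 1, 26, 4, 6, 21, 9]


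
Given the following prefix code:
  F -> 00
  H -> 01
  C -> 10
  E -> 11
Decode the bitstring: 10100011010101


Decoding step by step:
Bits 10 -> C
Bits 10 -> C
Bits 00 -> F
Bits 11 -> E
Bits 01 -> H
Bits 01 -> H
Bits 01 -> H


Decoded message: CCFEHHH


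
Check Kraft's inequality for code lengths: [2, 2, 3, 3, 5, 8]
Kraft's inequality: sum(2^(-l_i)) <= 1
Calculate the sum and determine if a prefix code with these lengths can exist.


Sum = 2^(-2) + 2^(-2) + 2^(-3) + 2^(-3) + 2^(-5) + 2^(-8)
    = 0.25 + 0.25 + 0.125 + 0.125 + 0.03125 + 0.00390625
    = 201/256 = 0.78515625
Since 0.78515625 <= 1, Kraft's inequality IS satisfied.
A prefix code with these lengths CAN exist.

Kraft sum = 0.78515625. Satisfied.


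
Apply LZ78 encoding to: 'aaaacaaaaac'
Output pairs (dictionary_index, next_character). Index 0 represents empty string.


LZ78 encoding steps:
Dictionary: {0: ''}
Step 1: w='' (idx 0), next='a' -> output (0, 'a'), add 'a' as idx 1
Step 2: w='a' (idx 1), next='a' -> output (1, 'a'), add 'aa' as idx 2
Step 3: w='a' (idx 1), next='c' -> output (1, 'c'), add 'ac' as idx 3
Step 4: w='aa' (idx 2), next='a' -> output (2, 'a'), add 'aaa' as idx 4
Step 5: w='aa' (idx 2), next='c' -> output (2, 'c'), add 'aac' as idx 5


Encoded: [(0, 'a'), (1, 'a'), (1, 'c'), (2, 'a'), (2, 'c')]


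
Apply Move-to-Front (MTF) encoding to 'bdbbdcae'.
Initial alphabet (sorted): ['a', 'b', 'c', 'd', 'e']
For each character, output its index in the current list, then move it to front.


MTF encoding:
'b': index 1 in ['a', 'b', 'c', 'd', 'e'] -> ['b', 'a', 'c', 'd', 'e']
'd': index 3 in ['b', 'a', 'c', 'd', 'e'] -> ['d', 'b', 'a', 'c', 'e']
'b': index 1 in ['d', 'b', 'a', 'c', 'e'] -> ['b', 'd', 'a', 'c', 'e']
'b': index 0 in ['b', 'd', 'a', 'c', 'e'] -> ['b', 'd', 'a', 'c', 'e']
'd': index 1 in ['b', 'd', 'a', 'c', 'e'] -> ['d', 'b', 'a', 'c', 'e']
'c': index 3 in ['d', 'b', 'a', 'c', 'e'] -> ['c', 'd', 'b', 'a', 'e']
'a': index 3 in ['c', 'd', 'b', 'a', 'e'] -> ['a', 'c', 'd', 'b', 'e']
'e': index 4 in ['a', 'c', 'd', 'b', 'e'] -> ['e', 'a', 'c', 'd', 'b']


Output: [1, 3, 1, 0, 1, 3, 3, 4]


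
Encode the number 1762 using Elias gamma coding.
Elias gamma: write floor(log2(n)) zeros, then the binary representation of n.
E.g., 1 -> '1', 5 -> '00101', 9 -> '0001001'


num_bits = floor(log2(1762)) + 1 = 11
leading_zeros = num_bits - 1 = 10
binary(1762) = 11011100010

Elias gamma(1762) = '0000000000' + '11011100010' = 000000000011011100010 (21 bits)


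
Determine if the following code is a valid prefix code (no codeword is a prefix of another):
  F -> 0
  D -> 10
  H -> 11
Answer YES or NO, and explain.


Checking each pair (does one codeword prefix another?):
  F='0' vs D='10': no prefix
  F='0' vs H='11': no prefix
  D='10' vs F='0': no prefix
  D='10' vs H='11': no prefix
  H='11' vs F='0': no prefix
  H='11' vs D='10': no prefix
No violation found over all pairs.

YES -- this is a valid prefix code. No codeword is a prefix of any other codeword.


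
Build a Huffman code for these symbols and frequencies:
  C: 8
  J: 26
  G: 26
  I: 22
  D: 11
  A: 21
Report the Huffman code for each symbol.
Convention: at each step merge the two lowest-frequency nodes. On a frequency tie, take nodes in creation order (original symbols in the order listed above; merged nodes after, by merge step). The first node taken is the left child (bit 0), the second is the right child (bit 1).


Huffman tree construction:
Step 1: Merge C(8) + D(11) = 19
Step 2: Merge (C+D)(19) + A(21) = 40
Step 3: Merge I(22) + J(26) = 48
Step 4: Merge G(26) + ((C+D)+A)(40) = 66
Step 5: Merge (I+J)(48) + (G+((C+D)+A))(66) = 114
Read each symbol's code off the tree from the root (left child = 0, right child = 1).

Codes:
  C: 1100 (length 4)
  J: 01 (length 2)
  G: 10 (length 2)
  I: 00 (length 2)
  D: 1101 (length 4)
  A: 111 (length 3)
Average code length: 287/114 = 2.5175 bits/symbol


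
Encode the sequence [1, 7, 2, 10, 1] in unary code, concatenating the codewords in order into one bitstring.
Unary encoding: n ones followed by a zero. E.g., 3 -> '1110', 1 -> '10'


Encode each number as n ones followed by a terminating 0:
  1 -> 10 (2 bits)
  7 -> 11111110 (8 bits)
  2 -> 110 (3 bits)
  10 -> 11111111110 (11 bits)
  1 -> 10 (2 bits)
Total length = 2 + 8 + 3 + 11 + 2 = 26 bits.

Unary([1, 7, 2, 10, 1]) = 10111111101101111111111010 (26 bits)


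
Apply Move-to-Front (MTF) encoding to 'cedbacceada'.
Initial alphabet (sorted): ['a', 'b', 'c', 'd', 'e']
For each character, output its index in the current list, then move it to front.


MTF encoding:
'c': index 2 in ['a', 'b', 'c', 'd', 'e'] -> ['c', 'a', 'b', 'd', 'e']
'e': index 4 in ['c', 'a', 'b', 'd', 'e'] -> ['e', 'c', 'a', 'b', 'd']
'd': index 4 in ['e', 'c', 'a', 'b', 'd'] -> ['d', 'e', 'c', 'a', 'b']
'b': index 4 in ['d', 'e', 'c', 'a', 'b'] -> ['b', 'd', 'e', 'c', 'a']
'a': index 4 in ['b', 'd', 'e', 'c', 'a'] -> ['a', 'b', 'd', 'e', 'c']
'c': index 4 in ['a', 'b', 'd', 'e', 'c'] -> ['c', 'a', 'b', 'd', 'e']
'c': index 0 in ['c', 'a', 'b', 'd', 'e'] -> ['c', 'a', 'b', 'd', 'e']
'e': index 4 in ['c', 'a', 'b', 'd', 'e'] -> ['e', 'c', 'a', 'b', 'd']
'a': index 2 in ['e', 'c', 'a', 'b', 'd'] -> ['a', 'e', 'c', 'b', 'd']
'd': index 4 in ['a', 'e', 'c', 'b', 'd'] -> ['d', 'a', 'e', 'c', 'b']
'a': index 1 in ['d', 'a', 'e', 'c', 'b'] -> ['a', 'd', 'e', 'c', 'b']


Output: [2, 4, 4, 4, 4, 4, 0, 4, 2, 4, 1]


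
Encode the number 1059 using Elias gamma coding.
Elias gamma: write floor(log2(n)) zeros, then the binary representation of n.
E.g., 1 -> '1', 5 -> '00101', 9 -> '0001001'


num_bits = floor(log2(1059)) + 1 = 11
leading_zeros = num_bits - 1 = 10
binary(1059) = 10000100011

Elias gamma(1059) = '0000000000' + '10000100011' = 000000000010000100011 (21 bits)


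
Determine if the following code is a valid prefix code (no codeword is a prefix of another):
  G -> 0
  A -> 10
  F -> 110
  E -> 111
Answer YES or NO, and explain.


Checking each pair (does one codeword prefix another?):
  G='0' vs A='10': no prefix
  G='0' vs F='110': no prefix
  G='0' vs E='111': no prefix
  A='10' vs G='0': no prefix
  A='10' vs F='110': no prefix
  A='10' vs E='111': no prefix
  F='110' vs G='0': no prefix
  F='110' vs A='10': no prefix
  F='110' vs E='111': no prefix
  E='111' vs G='0': no prefix
  E='111' vs A='10': no prefix
  E='111' vs F='110': no prefix
No violation found over all pairs.

YES -- this is a valid prefix code. No codeword is a prefix of any other codeword.


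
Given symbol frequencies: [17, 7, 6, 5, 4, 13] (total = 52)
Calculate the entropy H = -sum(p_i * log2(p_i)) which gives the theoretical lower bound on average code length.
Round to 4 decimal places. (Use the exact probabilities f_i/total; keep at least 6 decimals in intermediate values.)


Per-symbol terms -p_i * log2(p_i) with p_i = f_i/52:
  p = 17/52 = 0.326923: log2(p) = -1.612977, -p*log2(p) = 0.527319
  p = 7/52 = 0.134615: log2(p) = -2.893085, -p*log2(p) = 0.389454
  p = 6/52 = 0.115385: log2(p) = -3.115477, -p*log2(p) = 0.359478
  p = 5/52 = 0.096154: log2(p) = -3.378512, -p*log2(p) = 0.324857
  p = 4/52 = 0.076923: log2(p) = -3.700440, -p*log2(p) = 0.284649
  p = 13/52 = 0.250000: log2(p) = -2.000000, -p*log2(p) = 0.500000
H = 0.527319 + 0.389454 + 0.359478 + 0.324857 + 0.284649 + 0.500000 = 2.385757

H = 2.3858 bits/symbol


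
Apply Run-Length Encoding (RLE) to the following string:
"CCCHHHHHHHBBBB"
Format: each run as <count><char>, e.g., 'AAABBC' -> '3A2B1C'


Scanning runs left to right:
  i=0: run of 'C' x 3 -> '3C'
  i=3: run of 'H' x 7 -> '7H'
  i=10: run of 'B' x 4 -> '4B'

RLE = 3C7H4B


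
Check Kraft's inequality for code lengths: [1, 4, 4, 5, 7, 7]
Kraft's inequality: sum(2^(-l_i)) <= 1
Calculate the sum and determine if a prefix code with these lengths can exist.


Sum = 2^(-1) + 2^(-4) + 2^(-4) + 2^(-5) + 2^(-7) + 2^(-7)
    = 0.5 + 0.0625 + 0.0625 + 0.03125 + 0.0078125 + 0.0078125
    = 86/128 = 0.671875
Since 0.671875 <= 1, Kraft's inequality IS satisfied.
A prefix code with these lengths CAN exist.

Kraft sum = 0.671875. Satisfied.


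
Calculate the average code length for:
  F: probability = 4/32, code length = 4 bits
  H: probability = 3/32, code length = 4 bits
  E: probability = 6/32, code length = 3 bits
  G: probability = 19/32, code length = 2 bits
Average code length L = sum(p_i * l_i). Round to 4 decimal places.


Weighted contributions p_i * l_i:
  F: (4/32) * 4 = 16/32
  H: (3/32) * 4 = 12/32
  E: (6/32) * 3 = 18/32
  G: (19/32) * 2 = 38/32
Sum = (16 + 12 + 18 + 38)/32 = 84/32

L = 84/32 = 2.6250 bits/symbol


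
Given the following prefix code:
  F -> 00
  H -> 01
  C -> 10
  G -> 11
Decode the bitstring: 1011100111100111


Decoding step by step:
Bits 10 -> C
Bits 11 -> G
Bits 10 -> C
Bits 01 -> H
Bits 11 -> G
Bits 10 -> C
Bits 01 -> H
Bits 11 -> G


Decoded message: CGCHGCHG


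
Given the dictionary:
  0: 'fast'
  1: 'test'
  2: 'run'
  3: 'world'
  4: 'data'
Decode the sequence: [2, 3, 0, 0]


Look up each index in the dictionary:
  2 -> 'run'
  3 -> 'world'
  0 -> 'fast'
  0 -> 'fast'

Decoded: "run world fast fast"


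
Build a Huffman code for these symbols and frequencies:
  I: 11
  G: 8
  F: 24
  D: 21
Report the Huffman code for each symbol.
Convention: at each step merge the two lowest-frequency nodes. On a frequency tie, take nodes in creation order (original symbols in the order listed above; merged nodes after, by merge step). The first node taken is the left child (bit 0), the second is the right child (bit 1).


Huffman tree construction:
Step 1: Merge G(8) + I(11) = 19
Step 2: Merge (G+I)(19) + D(21) = 40
Step 3: Merge F(24) + ((G+I)+D)(40) = 64
Read each symbol's code off the tree from the root (left child = 0, right child = 1).

Codes:
  I: 101 (length 3)
  G: 100 (length 3)
  F: 0 (length 1)
  D: 11 (length 2)
Average code length: 123/64 = 1.9219 bits/symbol


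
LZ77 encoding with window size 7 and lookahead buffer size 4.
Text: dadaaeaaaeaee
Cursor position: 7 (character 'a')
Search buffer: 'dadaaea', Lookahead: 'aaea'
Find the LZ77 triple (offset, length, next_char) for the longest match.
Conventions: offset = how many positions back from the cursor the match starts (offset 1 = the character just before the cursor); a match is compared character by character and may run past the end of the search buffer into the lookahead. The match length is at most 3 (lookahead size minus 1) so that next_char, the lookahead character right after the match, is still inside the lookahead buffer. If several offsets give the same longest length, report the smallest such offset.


Try each offset into the search buffer:
  offset=1 (pos 6, char 'a'): match length 2
  offset=2 (pos 5, char 'e'): match length 0
  offset=3 (pos 4, char 'a'): match length 1
  offset=4 (pos 3, char 'a'): match length 3
  offset=5 (pos 2, char 'd'): match length 0
  offset=6 (pos 1, char 'a'): match length 1
  offset=7 (pos 0, char 'd'): match length 0
Longest match has length 3 at offset 4.
next_char = character at position 7 + 3 = 10 -> 'a'

Best match: offset=4, length=3 (matching 'aae' starting at position 3)
LZ77 triple: (4, 3, 'a')


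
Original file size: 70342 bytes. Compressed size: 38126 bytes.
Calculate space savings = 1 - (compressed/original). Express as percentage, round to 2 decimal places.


ratio = compressed/original = 38126/70342 = 0.542009
savings = 1 - ratio = 1 - 0.542009 = 0.457991
as a percentage: 0.457991 * 100 = 45.8%

Space savings = 1 - 38126/70342 = 45.8%


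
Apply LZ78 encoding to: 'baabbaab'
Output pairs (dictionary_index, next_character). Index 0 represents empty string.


LZ78 encoding steps:
Dictionary: {0: ''}
Step 1: w='' (idx 0), next='b' -> output (0, 'b'), add 'b' as idx 1
Step 2: w='' (idx 0), next='a' -> output (0, 'a'), add 'a' as idx 2
Step 3: w='a' (idx 2), next='b' -> output (2, 'b'), add 'ab' as idx 3
Step 4: w='b' (idx 1), next='a' -> output (1, 'a'), add 'ba' as idx 4
Step 5: w='ab' (idx 3), end of input -> output (3, '')


Encoded: [(0, 'b'), (0, 'a'), (2, 'b'), (1, 'a'), (3, '')]


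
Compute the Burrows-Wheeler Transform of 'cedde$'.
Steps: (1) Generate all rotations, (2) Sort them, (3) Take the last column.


Rotations (sorted):
  0: $cedde -> last char: e
  1: cedde$ -> last char: $
  2: dde$ce -> last char: e
  3: de$ced -> last char: d
  4: e$cedd -> last char: d
  5: edde$c -> last char: c


BWT = e$eddc


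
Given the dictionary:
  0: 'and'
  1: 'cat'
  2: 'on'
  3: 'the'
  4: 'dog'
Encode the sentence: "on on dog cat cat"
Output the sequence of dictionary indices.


Look up each word in the dictionary:
  'on' -> 2
  'on' -> 2
  'dog' -> 4
  'cat' -> 1
  'cat' -> 1

Encoded: [2, 2, 4, 1, 1]


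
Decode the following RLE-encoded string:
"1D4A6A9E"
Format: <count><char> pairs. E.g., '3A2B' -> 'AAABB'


Expanding each <count><char> pair:
  1D -> 'D'
  4A -> 'AAAA'
  6A -> 'AAAAAA'
  9E -> 'EEEEEEEEE'

Decoded = DAAAAAAAAAAEEEEEEEEE


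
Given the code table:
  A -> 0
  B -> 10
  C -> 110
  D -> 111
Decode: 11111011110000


Decoding:
111 -> D
110 -> C
111 -> D
10 -> B
0 -> A
0 -> A
0 -> A


Result: DCDBAAA


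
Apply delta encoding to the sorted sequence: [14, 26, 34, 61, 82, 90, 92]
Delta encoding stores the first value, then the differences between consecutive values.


First value: 14
Deltas:
  26 - 14 = 12
  34 - 26 = 8
  61 - 34 = 27
  82 - 61 = 21
  90 - 82 = 8
  92 - 90 = 2


Delta encoded: [14, 12, 8, 27, 21, 8, 2]


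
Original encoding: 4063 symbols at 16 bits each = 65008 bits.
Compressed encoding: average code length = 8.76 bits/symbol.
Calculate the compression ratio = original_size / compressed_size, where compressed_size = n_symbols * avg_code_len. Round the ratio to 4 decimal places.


original_size = n_symbols * orig_bits = 4063 * 16 = 65008 bits
compressed_size = n_symbols * avg_code_len = 4063 * 8.76 = 35591.88 bits
ratio = original_size / compressed_size = 65008 / 35591.88 = 1.8265

Compression ratio = 1.8265


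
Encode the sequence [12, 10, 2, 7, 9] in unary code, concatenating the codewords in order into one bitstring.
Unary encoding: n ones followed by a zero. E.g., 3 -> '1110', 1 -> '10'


Encode each number as n ones followed by a terminating 0:
  12 -> 1111111111110 (13 bits)
  10 -> 11111111110 (11 bits)
  2 -> 110 (3 bits)
  7 -> 11111110 (8 bits)
  9 -> 1111111110 (10 bits)
Total length = 13 + 11 + 3 + 8 + 10 = 45 bits.

Unary([12, 10, 2, 7, 9]) = 111111111111011111111110110111111101111111110 (45 bits)


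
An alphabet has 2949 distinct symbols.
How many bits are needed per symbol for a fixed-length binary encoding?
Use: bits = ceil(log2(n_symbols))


log2(2949) = 11.526
Bracket: 2^11 = 2048 < 2949 <= 2^12 = 4096
So ceil(log2(2949)) = 12

bits = ceil(log2(2949)) = ceil(11.526) = 12 bits


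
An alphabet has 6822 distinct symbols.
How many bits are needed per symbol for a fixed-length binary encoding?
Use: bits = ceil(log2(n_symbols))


log2(6822) = 12.736
Bracket: 2^12 = 4096 < 6822 <= 2^13 = 8192
So ceil(log2(6822)) = 13

bits = ceil(log2(6822)) = ceil(12.736) = 13 bits


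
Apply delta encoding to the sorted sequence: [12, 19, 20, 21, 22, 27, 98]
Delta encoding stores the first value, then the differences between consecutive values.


First value: 12
Deltas:
  19 - 12 = 7
  20 - 19 = 1
  21 - 20 = 1
  22 - 21 = 1
  27 - 22 = 5
  98 - 27 = 71


Delta encoded: [12, 7, 1, 1, 1, 5, 71]


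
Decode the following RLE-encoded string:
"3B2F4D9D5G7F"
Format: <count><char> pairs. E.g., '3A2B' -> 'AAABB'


Expanding each <count><char> pair:
  3B -> 'BBB'
  2F -> 'FF'
  4D -> 'DDDD'
  9D -> 'DDDDDDDDD'
  5G -> 'GGGGG'
  7F -> 'FFFFFFF'

Decoded = BBBFFDDDDDDDDDDDDDGGGGGFFFFFFF


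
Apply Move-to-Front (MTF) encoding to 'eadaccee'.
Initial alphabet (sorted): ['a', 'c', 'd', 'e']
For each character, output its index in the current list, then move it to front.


MTF encoding:
'e': index 3 in ['a', 'c', 'd', 'e'] -> ['e', 'a', 'c', 'd']
'a': index 1 in ['e', 'a', 'c', 'd'] -> ['a', 'e', 'c', 'd']
'd': index 3 in ['a', 'e', 'c', 'd'] -> ['d', 'a', 'e', 'c']
'a': index 1 in ['d', 'a', 'e', 'c'] -> ['a', 'd', 'e', 'c']
'c': index 3 in ['a', 'd', 'e', 'c'] -> ['c', 'a', 'd', 'e']
'c': index 0 in ['c', 'a', 'd', 'e'] -> ['c', 'a', 'd', 'e']
'e': index 3 in ['c', 'a', 'd', 'e'] -> ['e', 'c', 'a', 'd']
'e': index 0 in ['e', 'c', 'a', 'd'] -> ['e', 'c', 'a', 'd']


Output: [3, 1, 3, 1, 3, 0, 3, 0]


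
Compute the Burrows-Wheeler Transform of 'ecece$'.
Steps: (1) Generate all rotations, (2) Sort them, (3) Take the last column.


Rotations (sorted):
  0: $ecece -> last char: e
  1: ce$ece -> last char: e
  2: cece$e -> last char: e
  3: e$ecec -> last char: c
  4: ece$ec -> last char: c
  5: ecece$ -> last char: $


BWT = eeecc$


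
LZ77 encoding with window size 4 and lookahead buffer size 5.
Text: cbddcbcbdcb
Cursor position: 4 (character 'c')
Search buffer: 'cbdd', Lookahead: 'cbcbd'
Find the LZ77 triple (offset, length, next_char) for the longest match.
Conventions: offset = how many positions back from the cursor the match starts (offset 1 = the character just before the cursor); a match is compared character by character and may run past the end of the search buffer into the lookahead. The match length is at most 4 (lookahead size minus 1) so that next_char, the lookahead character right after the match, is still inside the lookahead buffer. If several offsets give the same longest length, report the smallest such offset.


Try each offset into the search buffer:
  offset=1 (pos 3, char 'd'): match length 0
  offset=2 (pos 2, char 'd'): match length 0
  offset=3 (pos 1, char 'b'): match length 0
  offset=4 (pos 0, char 'c'): match length 2
Longest match has length 2 at offset 4.
next_char = character at position 4 + 2 = 6 -> 'c'

Best match: offset=4, length=2 (matching 'cb' starting at position 0)
LZ77 triple: (4, 2, 'c')
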